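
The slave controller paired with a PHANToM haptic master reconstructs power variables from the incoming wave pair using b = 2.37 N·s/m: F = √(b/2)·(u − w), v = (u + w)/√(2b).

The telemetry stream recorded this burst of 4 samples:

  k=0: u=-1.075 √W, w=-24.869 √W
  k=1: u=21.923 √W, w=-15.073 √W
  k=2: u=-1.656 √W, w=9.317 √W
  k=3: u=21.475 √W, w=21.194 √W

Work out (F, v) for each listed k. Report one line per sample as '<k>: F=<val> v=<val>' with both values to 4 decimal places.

0: F=25.9016 v=-11.9165
1: F=40.2730 v=3.1463
2: F=-11.9450 v=3.5188
3: F=0.3059 v=19.5985

k=0: u−w=23.7940, u+w=-25.9440; √(b/2)=1.0886, √(2b)=2.1772; F=1.0886×23.794=25.9016, v=-25.9440/2.1772=-11.9165
k=1: u−w=36.9960, u+w=6.8500; √(b/2)=1.0886, √(2b)=2.1772; F=1.0886×36.996=40.2730, v=6.8500/2.1772=3.1463
k=2: u−w=-10.9730, u+w=7.6610; √(b/2)=1.0886, √(2b)=2.1772; F=1.0886×(-10.973)=-11.9450, v=7.6610/2.1772=3.5188
k=3: u−w=0.2810, u+w=42.6690; √(b/2)=1.0886, √(2b)=2.1772; F=1.0886×0.281=0.3059, v=42.6690/2.1772=19.5985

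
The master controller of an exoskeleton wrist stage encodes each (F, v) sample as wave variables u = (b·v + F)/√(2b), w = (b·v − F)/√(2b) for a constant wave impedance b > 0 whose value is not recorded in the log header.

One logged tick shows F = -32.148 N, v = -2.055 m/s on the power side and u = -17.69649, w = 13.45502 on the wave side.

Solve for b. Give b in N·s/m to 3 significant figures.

u + w = -4.2415;  u + w = √(2b)·v, so √(2b) = -4.2415/(-2.055) = 2.0640.
b = (√(2b))²/2 = 4.2600/2 = 2.1300.
(Check via u − w = 2F/√(2b): u − w = -31.1515, 2F/√(2b) = -31.1515.)

b = 2.13 N·s/m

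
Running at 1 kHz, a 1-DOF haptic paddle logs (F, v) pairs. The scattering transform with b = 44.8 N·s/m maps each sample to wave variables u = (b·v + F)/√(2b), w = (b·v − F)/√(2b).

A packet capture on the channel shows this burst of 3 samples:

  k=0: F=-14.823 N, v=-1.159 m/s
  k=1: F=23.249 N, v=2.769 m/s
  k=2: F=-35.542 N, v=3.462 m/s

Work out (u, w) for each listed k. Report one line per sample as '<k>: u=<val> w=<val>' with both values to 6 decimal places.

k=0: b·v=44.8×(-1.159)=-51.923200; √(2b)=9.465728; u=(-51.923200+(-14.823))/9.465728=-7.051354, w=(-51.923200−(-14.823))/9.465728=-3.919424
k=1: b·v=44.8×2.769=124.051200; √(2b)=9.465728; u=(124.051200+23.249)/9.465728=15.561424, w=(124.051200−23.249)/9.465728=10.649176
k=2: b·v=44.8×3.462=155.097600; √(2b)=9.465728; u=(155.097600+(-35.542))/9.465728=12.630366, w=(155.097600−(-35.542))/9.465728=20.139984

0: u=-7.051354 w=-3.919424
1: u=15.561424 w=10.649176
2: u=12.630366 w=20.139984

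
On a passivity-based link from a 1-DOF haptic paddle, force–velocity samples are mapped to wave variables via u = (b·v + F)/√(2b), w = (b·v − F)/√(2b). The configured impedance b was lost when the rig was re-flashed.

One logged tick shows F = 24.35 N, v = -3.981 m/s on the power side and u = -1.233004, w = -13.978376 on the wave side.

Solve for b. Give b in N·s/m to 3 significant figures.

u + w = -15.211380;  u + w = √(2b)·v, so √(2b) = -15.211380/(-3.981) = 3.820995.
b = (√(2b))²/2 = 14.600001/2 = 7.300000.
(Check via u − w = 2F/√(2b): u − w = 12.745372, 2F/√(2b) = 12.745372.)

b = 7.3 N·s/m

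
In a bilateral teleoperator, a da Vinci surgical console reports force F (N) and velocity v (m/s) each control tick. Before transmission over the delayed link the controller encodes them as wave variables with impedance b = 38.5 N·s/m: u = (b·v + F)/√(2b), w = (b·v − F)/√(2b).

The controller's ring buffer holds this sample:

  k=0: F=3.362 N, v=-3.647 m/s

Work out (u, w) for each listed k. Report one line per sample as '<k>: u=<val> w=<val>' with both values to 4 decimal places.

0: u=-15.6180 w=-16.3843

k=0: b·v=38.5×(-3.647)=-140.4095; √(2b)=8.7750; u=(-140.4095+3.362)/8.7750=-15.6180, w=(-140.4095−3.362)/8.7750=-16.3843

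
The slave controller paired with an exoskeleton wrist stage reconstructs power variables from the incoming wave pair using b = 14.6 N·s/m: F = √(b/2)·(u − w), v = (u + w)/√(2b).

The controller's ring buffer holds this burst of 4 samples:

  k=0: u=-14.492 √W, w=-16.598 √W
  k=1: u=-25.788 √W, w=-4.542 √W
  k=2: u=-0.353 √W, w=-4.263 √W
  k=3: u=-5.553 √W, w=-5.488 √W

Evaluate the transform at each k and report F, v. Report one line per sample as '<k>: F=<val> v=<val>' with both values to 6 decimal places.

k=0: u−w=2.106000, u+w=-31.090000; √(b/2)=2.701851, √(2b)=5.403702; F=2.701851×2.106=5.690099, v=-31.090000/5.403702=-5.753463
k=1: u−w=-21.246000, u+w=-30.330000; √(b/2)=2.701851, √(2b)=5.403702; F=2.701851×(-21.246)=-57.403531, v=-30.330000/5.403702=-5.612818
k=2: u−w=3.910000, u+w=-4.616000; √(b/2)=2.701851, √(2b)=5.403702; F=2.701851×3.91=10.564238, v=-4.616000/5.403702=-0.854229
k=3: u−w=-0.065000, u+w=-11.041000; √(b/2)=2.701851, √(2b)=5.403702; F=2.701851×(-0.065)=-0.175620, v=-11.041000/5.403702=-2.043229

0: F=5.690099 v=-5.753463
1: F=-57.403531 v=-5.612818
2: F=10.564238 v=-0.854229
3: F=-0.175620 v=-2.043229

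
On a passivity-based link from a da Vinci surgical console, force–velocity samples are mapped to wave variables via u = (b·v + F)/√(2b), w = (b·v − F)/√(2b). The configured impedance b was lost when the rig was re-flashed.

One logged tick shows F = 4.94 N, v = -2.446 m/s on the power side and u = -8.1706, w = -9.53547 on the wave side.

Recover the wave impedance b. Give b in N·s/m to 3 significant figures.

u + w = -17.7061;  u + w = √(2b)·v, so √(2b) = -17.7061/(-2.446) = 7.2388.
b = (√(2b))²/2 = 52.4000/2 = 26.2000.
(Check via u − w = 2F/√(2b): u − w = 1.3649, 2F/√(2b) = 1.3649.)

b = 26.2 N·s/m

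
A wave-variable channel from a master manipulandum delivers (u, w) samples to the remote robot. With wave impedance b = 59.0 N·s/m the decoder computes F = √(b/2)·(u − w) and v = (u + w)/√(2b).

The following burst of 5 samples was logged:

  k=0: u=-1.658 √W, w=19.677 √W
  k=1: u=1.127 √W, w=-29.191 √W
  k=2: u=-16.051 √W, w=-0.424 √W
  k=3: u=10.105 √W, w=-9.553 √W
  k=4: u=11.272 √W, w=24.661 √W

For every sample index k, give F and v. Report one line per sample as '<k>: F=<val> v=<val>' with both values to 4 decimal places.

k=0: u−w=-21.3350, u+w=18.0190; √(b/2)=5.4314, √(2b)=10.8628; F=5.4314×(-21.335)=-115.8787, v=18.0190/10.8628=1.6588
k=1: u−w=30.3180, u+w=-28.0640; √(b/2)=5.4314, √(2b)=10.8628; F=5.4314×30.318=164.6689, v=-28.0640/10.8628=-2.5835
k=2: u−w=-15.6270, u+w=-16.4750; √(b/2)=5.4314, √(2b)=10.8628; F=5.4314×(-15.627)=-84.8763, v=-16.4750/10.8628=-1.5166
k=3: u−w=19.6580, u+w=0.5520; √(b/2)=5.4314, √(2b)=10.8628; F=5.4314×19.658=106.7703, v=0.5520/10.8628=0.0508
k=4: u−w=-13.3890, u+w=35.9330; √(b/2)=5.4314, √(2b)=10.8628; F=5.4314×(-13.389)=-72.7209, v=35.9330/10.8628=3.3079

0: F=-115.8787 v=1.6588
1: F=164.6689 v=-2.5835
2: F=-84.8763 v=-1.5166
3: F=106.7703 v=0.0508
4: F=-72.7209 v=3.3079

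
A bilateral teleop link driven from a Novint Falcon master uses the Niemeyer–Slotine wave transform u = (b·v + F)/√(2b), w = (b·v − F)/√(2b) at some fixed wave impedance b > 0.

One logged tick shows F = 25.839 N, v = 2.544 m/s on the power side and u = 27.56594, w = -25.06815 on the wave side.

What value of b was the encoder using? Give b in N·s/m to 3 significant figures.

b = 0.482 N·s/m

u + w = 2.49779;  u + w = √(2b)·v, so √(2b) = 2.49779/2.544 = 0.98184.
b = (√(2b))²/2 = 0.96400/2 = 0.48200.
(Check via u − w = 2F/√(2b): u − w = 52.63409, 2F/√(2b) = 52.63406.)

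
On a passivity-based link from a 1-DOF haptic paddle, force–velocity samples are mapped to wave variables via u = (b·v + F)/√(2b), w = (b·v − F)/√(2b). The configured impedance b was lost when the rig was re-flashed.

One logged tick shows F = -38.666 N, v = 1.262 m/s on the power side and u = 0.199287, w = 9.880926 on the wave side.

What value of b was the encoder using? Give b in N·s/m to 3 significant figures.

u + w = 10.080213;  u + w = √(2b)·v, so √(2b) = 10.080213/1.262 = 7.987490.
b = (√(2b))²/2 = 63.800004/2 = 31.900002.
(Check via u − w = 2F/√(2b): u − w = -9.681639, 2F/√(2b) = -9.681639.)

b = 31.9 N·s/m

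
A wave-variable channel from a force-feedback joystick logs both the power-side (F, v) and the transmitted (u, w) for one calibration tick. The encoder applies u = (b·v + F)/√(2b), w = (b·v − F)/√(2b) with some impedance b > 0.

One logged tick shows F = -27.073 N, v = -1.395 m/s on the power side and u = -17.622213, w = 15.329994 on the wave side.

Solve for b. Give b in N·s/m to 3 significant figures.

u + w = -2.292219;  u + w = √(2b)·v, so √(2b) = -2.292219/(-1.395) = 1.643168.
b = (√(2b))²/2 = 2.700000/2 = 1.350000.
(Check via u − w = 2F/√(2b): u − w = -32.952207, 2F/√(2b) = -32.952205.)

b = 1.35 N·s/m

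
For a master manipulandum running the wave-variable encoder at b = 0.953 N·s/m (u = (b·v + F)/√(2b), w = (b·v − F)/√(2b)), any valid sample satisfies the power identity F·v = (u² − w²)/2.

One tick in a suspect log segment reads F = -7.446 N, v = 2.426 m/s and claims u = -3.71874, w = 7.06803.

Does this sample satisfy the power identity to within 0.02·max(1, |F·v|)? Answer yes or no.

yes

F·v = (-7.446)×2.426 = -18.0640 W.
(u² − w²)/2 = (13.8290 − 49.9570)/2 = -18.0640 W.
|Δ| = 0.0000;  2% of max(1, |F·v|) = 0.3613.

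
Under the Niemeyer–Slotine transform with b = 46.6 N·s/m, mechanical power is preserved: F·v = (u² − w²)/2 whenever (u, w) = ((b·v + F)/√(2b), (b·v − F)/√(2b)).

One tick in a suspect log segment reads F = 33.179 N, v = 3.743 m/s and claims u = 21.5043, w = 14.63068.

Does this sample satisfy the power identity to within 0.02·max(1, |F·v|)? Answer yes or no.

F·v = 33.179×3.743 = 124.1890 W.
(u² − w²)/2 = (462.4349 − 214.0568)/2 = 124.1891 W.
|Δ| = 0.0001;  2% of max(1, |F·v|) = 2.4838.

yes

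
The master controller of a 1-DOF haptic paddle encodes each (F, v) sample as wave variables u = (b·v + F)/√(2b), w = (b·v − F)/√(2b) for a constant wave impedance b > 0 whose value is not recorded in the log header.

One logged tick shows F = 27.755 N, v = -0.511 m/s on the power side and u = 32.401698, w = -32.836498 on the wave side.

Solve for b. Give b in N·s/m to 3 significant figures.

u + w = -0.434800;  u + w = √(2b)·v, so √(2b) = -0.434800/(-0.511) = 0.850881.
b = (√(2b))²/2 = 0.723998/2 = 0.361999.
(Check via u − w = 2F/√(2b): u − w = 65.238196, 2F/√(2b) = 65.238293.)

b = 0.362 N·s/m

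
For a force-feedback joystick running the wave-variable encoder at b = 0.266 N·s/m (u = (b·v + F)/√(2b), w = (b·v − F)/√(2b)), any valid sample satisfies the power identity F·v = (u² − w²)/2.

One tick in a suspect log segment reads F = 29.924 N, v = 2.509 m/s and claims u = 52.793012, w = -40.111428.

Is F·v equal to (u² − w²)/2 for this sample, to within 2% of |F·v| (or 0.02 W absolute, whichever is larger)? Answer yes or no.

no

F·v = 29.924×2.509 = 75.079316 W.
(u² − w²)/2 = (2787.102116 − 1608.926656)/2 = 589.087730 W.
|Δ| = 514.008414;  2% of max(1, |F·v|) = 1.501586.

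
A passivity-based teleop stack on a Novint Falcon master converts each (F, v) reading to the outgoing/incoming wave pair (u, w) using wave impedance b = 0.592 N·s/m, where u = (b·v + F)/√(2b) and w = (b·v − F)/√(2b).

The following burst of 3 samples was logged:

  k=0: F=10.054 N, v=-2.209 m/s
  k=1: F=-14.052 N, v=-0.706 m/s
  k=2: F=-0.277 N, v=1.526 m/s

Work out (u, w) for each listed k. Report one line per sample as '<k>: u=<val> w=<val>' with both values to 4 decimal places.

k=0: b·v=0.592×(-2.209)=-1.3077; √(2b)=1.0881; u=(-1.3077+10.054)/1.0881=8.0380, w=(-1.3077−10.054)/1.0881=-10.4416
k=1: b·v=0.592×(-0.706)=-0.4180; √(2b)=1.0881; u=(-0.4180+(-14.052))/1.0881=-13.2982, w=(-0.4180−(-14.052))/1.0881=12.5299
k=2: b·v=0.592×1.526=0.9034; √(2b)=1.0881; u=(0.9034+(-0.277))/1.0881=0.5757, w=(0.9034−(-0.277))/1.0881=1.0848

0: u=8.0380 w=-10.4416
1: u=-13.2982 w=12.5299
2: u=0.5757 w=1.0848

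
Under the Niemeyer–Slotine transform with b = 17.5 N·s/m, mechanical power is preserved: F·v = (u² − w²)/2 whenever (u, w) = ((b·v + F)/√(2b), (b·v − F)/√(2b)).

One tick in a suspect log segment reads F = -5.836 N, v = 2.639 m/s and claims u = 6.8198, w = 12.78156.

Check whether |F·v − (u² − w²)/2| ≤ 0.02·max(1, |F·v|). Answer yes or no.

no

F·v = (-5.836)×2.639 = -15.40120 W.
(u² − w²)/2 = (46.50967 − 163.36828)/2 = -58.42930 W.
|Δ| = 43.02810;  2% of max(1, |F·v|) = 0.30802.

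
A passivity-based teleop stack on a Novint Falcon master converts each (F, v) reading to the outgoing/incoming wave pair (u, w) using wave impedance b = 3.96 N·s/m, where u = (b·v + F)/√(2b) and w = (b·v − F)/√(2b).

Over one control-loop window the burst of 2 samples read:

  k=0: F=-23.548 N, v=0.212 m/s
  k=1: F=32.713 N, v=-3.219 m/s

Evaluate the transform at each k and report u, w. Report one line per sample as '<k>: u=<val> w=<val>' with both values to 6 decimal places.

k=0: b·v=3.96×0.212=0.839520; √(2b)=2.814249; u=(0.839520+(-23.548))/2.814249=-8.069107, w=(0.839520−(-23.548))/2.814249=8.665728
k=1: b·v=3.96×(-3.219)=-12.747240; √(2b)=2.814249; u=(-12.747240+32.713)/2.814249=7.094524, w=(-12.747240−32.713)/2.814249=-16.153593

0: u=-8.069107 w=8.665728
1: u=7.094524 w=-16.153593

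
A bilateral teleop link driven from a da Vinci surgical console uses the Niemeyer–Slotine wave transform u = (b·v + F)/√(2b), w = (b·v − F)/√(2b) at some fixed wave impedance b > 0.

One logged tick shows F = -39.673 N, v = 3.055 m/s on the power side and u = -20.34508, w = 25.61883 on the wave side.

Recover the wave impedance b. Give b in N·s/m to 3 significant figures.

b = 1.49 N·s/m

u + w = 5.2737;  u + w = √(2b)·v, so √(2b) = 5.2737/3.055 = 1.7263.
b = (√(2b))²/2 = 2.9800/2 = 1.4900.
(Check via u − w = 2F/√(2b): u − w = -45.9639, 2F/√(2b) = -45.9639.)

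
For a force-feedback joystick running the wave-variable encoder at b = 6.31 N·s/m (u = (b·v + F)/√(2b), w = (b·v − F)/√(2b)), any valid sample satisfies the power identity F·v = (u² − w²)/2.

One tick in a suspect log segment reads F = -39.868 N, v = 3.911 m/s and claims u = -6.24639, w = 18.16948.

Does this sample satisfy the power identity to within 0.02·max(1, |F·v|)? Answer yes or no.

no

F·v = (-39.868)×3.911 = -155.92375 W.
(u² − w²)/2 = (39.01739 − 330.13000)/2 = -145.55631 W.
|Δ| = 10.36744;  2% of max(1, |F·v|) = 3.11847.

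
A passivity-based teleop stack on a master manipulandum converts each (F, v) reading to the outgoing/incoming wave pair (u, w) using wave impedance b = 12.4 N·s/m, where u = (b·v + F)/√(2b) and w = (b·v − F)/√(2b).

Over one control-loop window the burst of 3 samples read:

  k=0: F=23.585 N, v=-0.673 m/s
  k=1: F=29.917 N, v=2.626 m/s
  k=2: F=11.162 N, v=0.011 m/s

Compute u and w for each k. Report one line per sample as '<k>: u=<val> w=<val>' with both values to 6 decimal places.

k=0: b·v=12.4×(-0.673)=-8.345200; √(2b)=4.979960; u=(-8.345200+23.585)/4.979960=3.060225, w=(-8.345200−23.585)/4.979960=-6.411738
k=1: b·v=12.4×2.626=32.562400; √(2b)=4.979960; u=(32.562400+29.917)/4.979960=12.546165, w=(32.562400−29.917)/4.979960=0.531209
k=2: b·v=12.4×0.011=0.136400; √(2b)=4.979960; u=(0.136400+11.162)/4.979960=2.268773, w=(0.136400−11.162)/4.979960=-2.213994

0: u=3.060225 w=-6.411738
1: u=12.546165 w=0.531209
2: u=2.268773 w=-2.213994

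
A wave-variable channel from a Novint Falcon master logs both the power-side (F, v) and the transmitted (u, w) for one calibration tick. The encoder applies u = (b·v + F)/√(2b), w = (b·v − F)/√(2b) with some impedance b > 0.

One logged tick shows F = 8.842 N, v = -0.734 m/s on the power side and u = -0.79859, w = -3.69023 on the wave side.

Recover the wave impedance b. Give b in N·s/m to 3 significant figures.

u + w = -4.48882;  u + w = √(2b)·v, so √(2b) = -4.48882/(-0.734) = 6.11556.
b = (√(2b))²/2 = 37.40006/2 = 18.70003.
(Check via u − w = 2F/√(2b): u − w = 2.89164, 2F/√(2b) = 2.89164.)

b = 18.7 N·s/m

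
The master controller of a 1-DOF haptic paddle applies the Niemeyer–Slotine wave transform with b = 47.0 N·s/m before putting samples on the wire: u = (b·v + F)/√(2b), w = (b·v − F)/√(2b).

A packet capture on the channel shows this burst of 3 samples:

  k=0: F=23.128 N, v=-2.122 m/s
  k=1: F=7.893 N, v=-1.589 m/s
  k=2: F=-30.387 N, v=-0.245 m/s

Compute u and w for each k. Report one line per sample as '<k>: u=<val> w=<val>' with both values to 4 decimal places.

k=0: b·v=47.0×(-2.122)=-99.7340; √(2b)=9.6954; u=(-99.7340+23.128)/9.6954=-7.9013, w=(-99.7340−23.128)/9.6954=-12.6722
k=1: b·v=47.0×(-1.589)=-74.6830; √(2b)=9.6954; u=(-74.6830+7.893)/9.6954=-6.8889, w=(-74.6830−7.893)/9.6954=-8.5171
k=2: b·v=47.0×(-0.245)=-11.5150; √(2b)=9.6954; u=(-11.5150+(-30.387))/9.6954=-4.3219, w=(-11.5150−(-30.387))/9.6954=1.9465

0: u=-7.9013 w=-12.6722
1: u=-6.8889 w=-8.5171
2: u=-4.3219 w=1.9465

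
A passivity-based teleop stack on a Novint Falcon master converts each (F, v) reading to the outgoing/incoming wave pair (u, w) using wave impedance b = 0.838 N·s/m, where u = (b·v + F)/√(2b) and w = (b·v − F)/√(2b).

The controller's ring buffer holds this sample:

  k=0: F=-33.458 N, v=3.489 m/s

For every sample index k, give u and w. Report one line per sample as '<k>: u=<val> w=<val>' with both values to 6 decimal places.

k=0: b·v=0.838×3.489=2.923782; √(2b)=1.294604; u=(2.923782+(-33.458))/1.294604=-23.585756, w=(2.923782−(-33.458))/1.294604=28.102630

0: u=-23.585756 w=28.102630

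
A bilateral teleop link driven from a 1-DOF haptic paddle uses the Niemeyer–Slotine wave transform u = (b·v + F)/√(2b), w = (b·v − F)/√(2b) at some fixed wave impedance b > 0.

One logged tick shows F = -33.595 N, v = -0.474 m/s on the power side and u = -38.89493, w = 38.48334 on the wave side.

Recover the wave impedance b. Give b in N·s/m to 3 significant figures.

b = 0.377 N·s/m

u + w = -0.41159;  u + w = √(2b)·v, so √(2b) = -0.41159/(-0.474) = 0.86833.
b = (√(2b))²/2 = 0.75400/2 = 0.37700.
(Check via u − w = 2F/√(2b): u − w = -77.37827, 2F/√(2b) = -77.37812.)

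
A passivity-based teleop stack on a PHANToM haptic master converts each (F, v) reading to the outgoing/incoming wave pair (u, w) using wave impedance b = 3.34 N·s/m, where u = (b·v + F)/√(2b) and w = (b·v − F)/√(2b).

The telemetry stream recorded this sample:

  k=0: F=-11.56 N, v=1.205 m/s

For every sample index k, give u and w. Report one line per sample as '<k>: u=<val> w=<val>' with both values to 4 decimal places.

0: u=-2.9155 w=6.0299

k=0: b·v=3.34×1.205=4.0247; √(2b)=2.5846; u=(4.0247+(-11.56))/2.5846=-2.9155, w=(4.0247−(-11.56))/2.5846=6.0299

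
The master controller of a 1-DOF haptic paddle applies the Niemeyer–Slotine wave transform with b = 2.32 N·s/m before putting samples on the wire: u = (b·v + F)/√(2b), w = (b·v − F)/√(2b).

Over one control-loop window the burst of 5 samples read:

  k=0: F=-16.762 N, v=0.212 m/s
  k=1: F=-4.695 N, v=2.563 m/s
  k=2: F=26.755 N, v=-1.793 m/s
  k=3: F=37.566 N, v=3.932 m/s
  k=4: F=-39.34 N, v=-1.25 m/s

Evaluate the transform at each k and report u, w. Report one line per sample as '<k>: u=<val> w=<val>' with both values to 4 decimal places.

0: u=-7.5532 w=8.0099
1: u=0.5808 w=4.9400
2: u=10.4896 w=-14.3518
3: u=21.6745 w=-13.2047
4: u=-19.6094 w=16.9168

k=0: b·v=2.32×0.212=0.4918; √(2b)=2.1541; u=(0.4918+(-16.762))/2.1541=-7.5532, w=(0.4918−(-16.762))/2.1541=8.0099
k=1: b·v=2.32×2.563=5.9462; √(2b)=2.1541; u=(5.9462+(-4.695))/2.1541=0.5808, w=(5.9462−(-4.695))/2.1541=4.9400
k=2: b·v=2.32×(-1.793)=-4.1598; √(2b)=2.1541; u=(-4.1598+26.755)/2.1541=10.4896, w=(-4.1598−26.755)/2.1541=-14.3518
k=3: b·v=2.32×3.932=9.1222; √(2b)=2.1541; u=(9.1222+37.566)/2.1541=21.6745, w=(9.1222−37.566)/2.1541=-13.2047
k=4: b·v=2.32×(-1.25)=-2.9000; √(2b)=2.1541; u=(-2.9000+(-39.34))/2.1541=-19.6094, w=(-2.9000−(-39.34))/2.1541=16.9168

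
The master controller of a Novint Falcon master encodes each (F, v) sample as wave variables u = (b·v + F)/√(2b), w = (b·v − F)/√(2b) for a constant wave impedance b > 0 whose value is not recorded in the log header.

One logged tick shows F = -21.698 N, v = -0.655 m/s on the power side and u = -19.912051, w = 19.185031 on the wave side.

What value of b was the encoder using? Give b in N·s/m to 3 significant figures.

b = 0.616 N·s/m

u + w = -0.727020;  u + w = √(2b)·v, so √(2b) = -0.727020/(-0.655) = 1.109954.
b = (√(2b))²/2 = 1.231998/2 = 0.615999.
(Check via u − w = 2F/√(2b): u − w = -39.097082, 2F/√(2b) = -39.097109.)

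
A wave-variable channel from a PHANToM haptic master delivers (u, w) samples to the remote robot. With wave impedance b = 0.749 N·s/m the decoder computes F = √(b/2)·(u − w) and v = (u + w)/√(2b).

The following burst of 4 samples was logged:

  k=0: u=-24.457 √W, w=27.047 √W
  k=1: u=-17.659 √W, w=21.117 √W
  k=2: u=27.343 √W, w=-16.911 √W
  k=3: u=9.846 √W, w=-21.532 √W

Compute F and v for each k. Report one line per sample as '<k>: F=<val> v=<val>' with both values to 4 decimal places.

k=0: u−w=-51.5040, u+w=2.5900; √(b/2)=0.6120, √(2b)=1.2239; F=0.6120×(-51.504)=-31.5186, v=2.5900/1.2239=2.1161
k=1: u−w=-38.7760, u+w=3.4580; √(b/2)=0.6120, √(2b)=1.2239; F=0.6120×(-38.776)=-23.7295, v=3.4580/1.2239=2.8253
k=2: u−w=44.2540, u+w=10.4320; √(b/2)=0.6120, √(2b)=1.2239; F=0.6120×44.254=27.0819, v=10.4320/1.2239=8.5234
k=3: u−w=31.3780, u+w=-11.6860; √(b/2)=0.6120, √(2b)=1.2239; F=0.6120×31.378=19.2022, v=-11.6860/1.2239=-9.5479

0: F=-31.5186 v=2.1161
1: F=-23.7295 v=2.8253
2: F=27.0819 v=8.5234
3: F=19.2022 v=-9.5479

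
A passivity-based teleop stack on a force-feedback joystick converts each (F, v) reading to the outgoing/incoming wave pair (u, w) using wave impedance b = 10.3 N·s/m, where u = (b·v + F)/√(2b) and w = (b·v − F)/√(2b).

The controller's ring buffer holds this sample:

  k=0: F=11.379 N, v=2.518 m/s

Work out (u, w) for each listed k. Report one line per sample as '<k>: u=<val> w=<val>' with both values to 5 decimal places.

0: u=8.22134 w=3.20716

k=0: b·v=10.3×2.518=25.93540; √(2b)=4.53872; u=(25.93540+11.379)/4.53872=8.22134, w=(25.93540−11.379)/4.53872=3.20716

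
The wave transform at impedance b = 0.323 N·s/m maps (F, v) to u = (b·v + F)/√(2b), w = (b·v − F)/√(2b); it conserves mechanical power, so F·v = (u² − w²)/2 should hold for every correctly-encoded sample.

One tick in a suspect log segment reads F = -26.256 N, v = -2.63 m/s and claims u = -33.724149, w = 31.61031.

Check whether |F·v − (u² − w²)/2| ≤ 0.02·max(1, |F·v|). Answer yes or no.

yes

F·v = (-26.256)×(-2.63) = 69.053280 W.
(u² − w²)/2 = (1137.318226 − 999.211698)/2 = 69.053264 W.
|Δ| = 0.000016;  2% of max(1, |F·v|) = 1.381066.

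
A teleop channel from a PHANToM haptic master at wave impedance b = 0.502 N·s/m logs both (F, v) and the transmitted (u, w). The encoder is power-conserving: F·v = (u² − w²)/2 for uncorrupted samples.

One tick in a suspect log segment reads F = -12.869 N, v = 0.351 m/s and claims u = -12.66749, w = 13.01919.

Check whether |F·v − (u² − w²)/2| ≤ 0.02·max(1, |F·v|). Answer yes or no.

yes

F·v = (-12.869)×0.351 = -4.5170 W.
(u² − w²)/2 = (160.4653 − 169.4993)/2 = -4.5170 W.
|Δ| = 0.0000;  2% of max(1, |F·v|) = 0.0903.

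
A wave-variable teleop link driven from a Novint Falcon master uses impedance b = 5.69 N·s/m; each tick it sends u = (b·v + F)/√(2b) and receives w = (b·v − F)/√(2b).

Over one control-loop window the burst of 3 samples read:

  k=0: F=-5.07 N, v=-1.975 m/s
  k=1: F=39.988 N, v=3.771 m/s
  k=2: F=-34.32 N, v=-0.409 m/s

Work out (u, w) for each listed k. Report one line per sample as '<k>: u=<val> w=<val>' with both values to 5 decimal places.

k=0: b·v=5.69×(-1.975)=-11.23775; √(2b)=3.37343; u=(-11.23775+(-5.07))/3.37343=-4.83418, w=(-11.23775−(-5.07))/3.37343=-1.82833
k=1: b·v=5.69×3.771=21.45699; √(2b)=3.37343; u=(21.45699+39.988)/3.37343=18.21442, w=(21.45699−39.988)/3.37343=-5.49323
k=2: b·v=5.69×(-0.409)=-2.32721; √(2b)=3.37343; u=(-2.32721+(-34.32))/3.37343=-10.86350, w=(-2.32721−(-34.32))/3.37343=9.48377

0: u=-4.83418 w=-1.82833
1: u=18.21442 w=-5.49323
2: u=-10.86350 w=9.48377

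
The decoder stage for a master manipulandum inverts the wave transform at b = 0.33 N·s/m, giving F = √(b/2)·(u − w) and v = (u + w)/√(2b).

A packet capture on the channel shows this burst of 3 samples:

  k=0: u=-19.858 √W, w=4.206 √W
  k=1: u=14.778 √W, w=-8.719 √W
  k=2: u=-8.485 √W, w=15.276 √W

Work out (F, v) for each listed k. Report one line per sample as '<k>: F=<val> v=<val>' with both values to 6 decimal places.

0: F=-9.774843 v=-19.266280
1: F=9.544527 v=7.458113
2: F=-9.651764 v=8.359143

k=0: u−w=-24.064000, u+w=-15.652000; √(b/2)=0.406202, √(2b)=0.812404; F=0.406202×(-24.064)=-9.774843, v=-15.652000/0.812404=-19.266280
k=1: u−w=23.497000, u+w=6.059000; √(b/2)=0.406202, √(2b)=0.812404; F=0.406202×23.497=9.544527, v=6.059000/0.812404=7.458113
k=2: u−w=-23.761000, u+w=6.791000; √(b/2)=0.406202, √(2b)=0.812404; F=0.406202×(-23.761)=-9.651764, v=6.791000/0.812404=8.359143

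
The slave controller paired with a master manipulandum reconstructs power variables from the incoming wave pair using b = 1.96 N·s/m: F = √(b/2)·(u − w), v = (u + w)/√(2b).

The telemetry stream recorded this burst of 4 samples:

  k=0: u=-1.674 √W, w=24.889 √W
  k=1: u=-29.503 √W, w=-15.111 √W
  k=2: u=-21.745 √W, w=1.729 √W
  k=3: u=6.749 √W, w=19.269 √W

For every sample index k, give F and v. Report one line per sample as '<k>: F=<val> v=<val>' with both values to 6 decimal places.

0: F=-26.296028 v=11.725346
1: F=-14.247353 v=-22.533473
2: F=-23.238074 v=-10.109607
3: F=-12.394168 v=13.141074

k=0: u−w=-26.563000, u+w=23.215000; √(b/2)=0.989949, √(2b)=1.979899; F=0.989949×(-26.563)=-26.296028, v=23.215000/1.979899=11.725346
k=1: u−w=-14.392000, u+w=-44.614000; √(b/2)=0.989949, √(2b)=1.979899; F=0.989949×(-14.392)=-14.247353, v=-44.614000/1.979899=-22.533473
k=2: u−w=-23.474000, u+w=-20.016000; √(b/2)=0.989949, √(2b)=1.979899; F=0.989949×(-23.474)=-23.238074, v=-20.016000/1.979899=-10.109607
k=3: u−w=-12.520000, u+w=26.018000; √(b/2)=0.989949, √(2b)=1.979899; F=0.989949×(-12.52)=-12.394168, v=26.018000/1.979899=13.141074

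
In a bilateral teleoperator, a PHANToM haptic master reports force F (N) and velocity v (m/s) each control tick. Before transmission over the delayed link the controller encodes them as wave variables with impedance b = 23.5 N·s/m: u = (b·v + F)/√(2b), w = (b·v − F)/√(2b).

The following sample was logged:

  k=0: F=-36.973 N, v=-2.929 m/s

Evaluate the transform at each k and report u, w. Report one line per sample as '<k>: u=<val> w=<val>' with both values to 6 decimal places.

0: u=-15.433172 w=-4.647040

k=0: b·v=23.5×(-2.929)=-68.831500; √(2b)=6.855655; u=(-68.831500+(-36.973))/6.855655=-15.433172, w=(-68.831500−(-36.973))/6.855655=-4.647040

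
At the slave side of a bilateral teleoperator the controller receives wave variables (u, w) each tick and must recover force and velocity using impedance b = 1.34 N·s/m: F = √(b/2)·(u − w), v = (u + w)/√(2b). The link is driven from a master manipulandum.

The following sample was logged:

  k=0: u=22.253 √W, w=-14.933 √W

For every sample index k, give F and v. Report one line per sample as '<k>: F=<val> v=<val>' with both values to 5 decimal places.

k=0: u−w=37.18600, u+w=7.32000; √(b/2)=0.81854, √(2b)=1.63707; F=0.81854×37.186=30.43805, v=7.32000/1.63707=4.47140

0: F=30.43805 v=4.47140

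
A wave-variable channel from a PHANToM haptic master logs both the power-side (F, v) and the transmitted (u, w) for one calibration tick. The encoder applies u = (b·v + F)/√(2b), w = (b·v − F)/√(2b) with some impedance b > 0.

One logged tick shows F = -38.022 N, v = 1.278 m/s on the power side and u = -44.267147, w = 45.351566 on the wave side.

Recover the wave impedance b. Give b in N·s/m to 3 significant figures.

b = 0.36 N·s/m

u + w = 1.084419;  u + w = √(2b)·v, so √(2b) = 1.084419/1.278 = 0.848528.
b = (√(2b))²/2 = 0.720000/2 = 0.360000.
(Check via u − w = 2F/√(2b): u − w = -89.618713, 2F/√(2b) = -89.618710.)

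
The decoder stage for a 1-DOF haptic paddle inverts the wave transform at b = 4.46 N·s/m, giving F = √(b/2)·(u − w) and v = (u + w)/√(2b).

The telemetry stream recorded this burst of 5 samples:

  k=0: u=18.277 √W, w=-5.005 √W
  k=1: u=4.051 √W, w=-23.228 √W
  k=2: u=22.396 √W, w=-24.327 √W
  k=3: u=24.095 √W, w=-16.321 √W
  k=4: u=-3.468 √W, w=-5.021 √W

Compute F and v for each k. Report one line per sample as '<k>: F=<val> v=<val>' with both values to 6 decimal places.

k=0: u−w=23.282000, u+w=13.272000; √(b/2)=1.493318, √(2b)=2.986637; F=1.493318×23.282=34.767440, v=13.272000/2.986637=4.443794
k=1: u−w=27.279000, u+w=-19.177000; √(b/2)=1.493318, √(2b)=2.986637; F=1.493318×27.279=40.736234, v=-19.177000/2.986637=-6.420935
k=2: u−w=46.723000, u+w=-1.931000; √(b/2)=1.493318, √(2b)=2.986637; F=1.493318×46.723=69.772318, v=-1.931000/2.986637=-0.646547
k=3: u−w=40.416000, u+w=7.774000; √(b/2)=1.493318, √(2b)=2.986637; F=1.493318×40.416=60.353959, v=7.774000/2.986637=2.602928
k=4: u−w=1.553000, u+w=-8.489000; √(b/2)=1.493318, √(2b)=2.986637; F=1.493318×1.553=2.319124, v=-8.489000/2.986637=-2.842327

0: F=34.767440 v=4.443794
1: F=40.736234 v=-6.420935
2: F=69.772318 v=-0.646547
3: F=60.353959 v=2.602928
4: F=2.319124 v=-2.842327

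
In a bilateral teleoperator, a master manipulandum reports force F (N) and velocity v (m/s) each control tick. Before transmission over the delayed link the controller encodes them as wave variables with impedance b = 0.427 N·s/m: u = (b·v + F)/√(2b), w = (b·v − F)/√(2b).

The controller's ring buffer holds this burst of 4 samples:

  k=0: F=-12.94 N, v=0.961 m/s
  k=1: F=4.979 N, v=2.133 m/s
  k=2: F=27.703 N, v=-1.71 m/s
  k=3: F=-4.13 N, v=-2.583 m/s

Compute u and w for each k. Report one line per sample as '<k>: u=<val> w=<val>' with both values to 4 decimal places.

0: u=-13.5585 w=14.4465
1: u=6.3734 w=-4.4022
2: u=29.1875 w=-30.7678
3: u=-5.6626 w=3.2756

k=0: b·v=0.427×0.961=0.4103; √(2b)=0.9241; u=(0.4103+(-12.94))/0.9241=-13.5585, w=(0.4103−(-12.94))/0.9241=14.4465
k=1: b·v=0.427×2.133=0.9108; √(2b)=0.9241; u=(0.9108+4.979)/0.9241=6.3734, w=(0.9108−4.979)/0.9241=-4.4022
k=2: b·v=0.427×(-1.71)=-0.7302; √(2b)=0.9241; u=(-0.7302+27.703)/0.9241=29.1875, w=(-0.7302−27.703)/0.9241=-30.7678
k=3: b·v=0.427×(-2.583)=-1.1029; √(2b)=0.9241; u=(-1.1029+(-4.13))/0.9241=-5.6626, w=(-1.1029−(-4.13))/0.9241=3.2756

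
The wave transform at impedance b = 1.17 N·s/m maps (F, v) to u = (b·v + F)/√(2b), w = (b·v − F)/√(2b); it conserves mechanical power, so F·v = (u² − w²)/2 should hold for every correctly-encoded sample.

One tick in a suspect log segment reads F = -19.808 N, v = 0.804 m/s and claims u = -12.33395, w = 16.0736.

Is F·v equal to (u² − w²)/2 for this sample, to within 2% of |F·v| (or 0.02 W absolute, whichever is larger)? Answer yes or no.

no

F·v = (-19.808)×0.804 = -15.92563 W.
(u² − w²)/2 = (152.12632 − 258.36062)/2 = -53.11715 W.
|Δ| = 37.19152;  2% of max(1, |F·v|) = 0.31851.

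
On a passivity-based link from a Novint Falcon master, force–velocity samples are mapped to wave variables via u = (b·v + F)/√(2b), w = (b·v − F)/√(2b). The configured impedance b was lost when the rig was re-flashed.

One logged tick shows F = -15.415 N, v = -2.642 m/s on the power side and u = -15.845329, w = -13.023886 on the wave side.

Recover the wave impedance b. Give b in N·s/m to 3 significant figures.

u + w = -28.869215;  u + w = √(2b)·v, so √(2b) = -28.869215/(-2.642) = 10.927031.
b = (√(2b))²/2 = 119.399999/2 = 59.700000.
(Check via u − w = 2F/√(2b): u − w = -2.821443, 2F/√(2b) = -2.821444.)

b = 59.7 N·s/m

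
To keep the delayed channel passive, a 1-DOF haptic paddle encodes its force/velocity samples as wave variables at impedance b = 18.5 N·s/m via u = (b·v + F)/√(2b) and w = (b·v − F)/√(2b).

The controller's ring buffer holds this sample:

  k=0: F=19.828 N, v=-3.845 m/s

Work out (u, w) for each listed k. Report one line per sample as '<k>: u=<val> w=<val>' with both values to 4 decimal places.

0: u=-8.4344 w=-14.9538

k=0: b·v=18.5×(-3.845)=-71.1325; √(2b)=6.0828; u=(-71.1325+19.828)/6.0828=-8.4344, w=(-71.1325−19.828)/6.0828=-14.9538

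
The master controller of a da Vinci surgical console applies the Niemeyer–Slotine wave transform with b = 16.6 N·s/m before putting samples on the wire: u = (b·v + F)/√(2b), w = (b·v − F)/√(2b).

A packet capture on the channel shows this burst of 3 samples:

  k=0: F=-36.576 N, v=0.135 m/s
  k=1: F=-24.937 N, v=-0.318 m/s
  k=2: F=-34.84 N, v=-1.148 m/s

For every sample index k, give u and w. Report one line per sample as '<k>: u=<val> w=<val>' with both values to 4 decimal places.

0: u=-5.9589 w=6.7368
1: u=-5.2440 w=3.4117
2: u=-9.3539 w=2.7392

k=0: b·v=16.6×0.135=2.2410; √(2b)=5.7619; u=(2.2410+(-36.576))/5.7619=-5.9589, w=(2.2410−(-36.576))/5.7619=6.7368
k=1: b·v=16.6×(-0.318)=-5.2788; √(2b)=5.7619; u=(-5.2788+(-24.937))/5.7619=-5.2440, w=(-5.2788−(-24.937))/5.7619=3.4117
k=2: b·v=16.6×(-1.148)=-19.0568; √(2b)=5.7619; u=(-19.0568+(-34.84))/5.7619=-9.3539, w=(-19.0568−(-34.84))/5.7619=2.7392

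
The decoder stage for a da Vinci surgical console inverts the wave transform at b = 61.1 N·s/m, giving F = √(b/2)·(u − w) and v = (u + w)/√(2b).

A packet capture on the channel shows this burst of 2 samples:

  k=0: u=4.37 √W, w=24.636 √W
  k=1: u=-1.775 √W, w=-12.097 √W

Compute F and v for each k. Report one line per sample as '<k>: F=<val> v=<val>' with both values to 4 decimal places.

k=0: u−w=-20.2660, u+w=29.0060; √(b/2)=5.5272, √(2b)=11.0544; F=5.5272×(-20.266)=-112.0143, v=29.0060/11.0544=2.6239
k=1: u−w=10.3220, u+w=-13.8720; √(b/2)=5.5272, √(2b)=11.0544; F=5.5272×10.322=57.0518, v=-13.8720/11.0544=-1.2549

0: F=-112.0143 v=2.6239
1: F=57.0518 v=-1.2549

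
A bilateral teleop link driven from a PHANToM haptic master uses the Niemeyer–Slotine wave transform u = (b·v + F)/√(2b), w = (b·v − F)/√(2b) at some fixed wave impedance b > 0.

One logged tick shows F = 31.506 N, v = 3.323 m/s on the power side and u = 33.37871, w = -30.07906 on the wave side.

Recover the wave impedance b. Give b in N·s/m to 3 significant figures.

u + w = 3.2996;  u + w = √(2b)·v, so √(2b) = 3.2996/3.323 = 0.9930.
b = (√(2b))²/2 = 0.9860/2 = 0.4930.
(Check via u − w = 2F/√(2b): u − w = 63.4578, 2F/√(2b) = 63.4579.)

b = 0.493 N·s/m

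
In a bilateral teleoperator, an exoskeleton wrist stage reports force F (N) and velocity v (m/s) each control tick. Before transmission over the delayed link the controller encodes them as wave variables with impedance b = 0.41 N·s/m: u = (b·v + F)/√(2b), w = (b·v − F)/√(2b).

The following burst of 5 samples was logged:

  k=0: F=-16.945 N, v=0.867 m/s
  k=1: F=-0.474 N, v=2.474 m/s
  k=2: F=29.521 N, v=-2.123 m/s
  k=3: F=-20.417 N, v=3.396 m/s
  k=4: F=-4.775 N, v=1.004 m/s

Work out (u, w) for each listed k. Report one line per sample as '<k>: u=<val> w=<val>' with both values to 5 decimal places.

k=0: b·v=0.41×0.867=0.35547; √(2b)=0.90554; u=(0.35547+(-16.945))/0.90554=-18.32007, w=(0.35547−(-16.945))/0.90554=19.10517
k=1: b·v=0.41×2.474=1.01434; √(2b)=0.90554; u=(1.01434+(-0.474))/0.90554=0.59671, w=(1.01434−(-0.474))/0.90554=1.64360
k=2: b·v=0.41×(-2.123)=-0.87043; √(2b)=0.90554; u=(-0.87043+29.521)/0.90554=31.63926, w=(-0.87043−29.521)/0.90554=-33.56172
k=3: b·v=0.41×3.396=1.39236; √(2b)=0.90554; u=(1.39236+(-20.417))/0.90554=-21.00920, w=(1.39236−(-20.417))/0.90554=24.08441
k=4: b·v=0.41×1.004=0.41164; √(2b)=0.90554; u=(0.41164+(-4.775))/0.90554=-4.81853, w=(0.41164−(-4.775))/0.90554=5.72769

0: u=-18.32007 w=19.10517
1: u=0.59671 w=1.64360
2: u=31.63926 w=-33.56172
3: u=-21.00920 w=24.08441
4: u=-4.81853 w=5.72769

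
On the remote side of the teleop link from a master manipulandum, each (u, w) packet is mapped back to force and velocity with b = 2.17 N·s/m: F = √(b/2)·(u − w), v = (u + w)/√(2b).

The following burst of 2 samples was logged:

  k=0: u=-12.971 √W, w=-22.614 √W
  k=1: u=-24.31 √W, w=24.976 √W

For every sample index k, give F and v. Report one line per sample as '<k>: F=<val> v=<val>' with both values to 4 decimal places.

0: F=10.0445 v=-17.0813
1: F=-51.3379 v=0.3197

k=0: u−w=9.6430, u+w=-35.5850; √(b/2)=1.0416, √(2b)=2.0833; F=1.0416×9.643=10.0445, v=-35.5850/2.0833=-17.0813
k=1: u−w=-49.2860, u+w=0.6660; √(b/2)=1.0416, √(2b)=2.0833; F=1.0416×(-49.286)=-51.3379, v=0.6660/2.0833=0.3197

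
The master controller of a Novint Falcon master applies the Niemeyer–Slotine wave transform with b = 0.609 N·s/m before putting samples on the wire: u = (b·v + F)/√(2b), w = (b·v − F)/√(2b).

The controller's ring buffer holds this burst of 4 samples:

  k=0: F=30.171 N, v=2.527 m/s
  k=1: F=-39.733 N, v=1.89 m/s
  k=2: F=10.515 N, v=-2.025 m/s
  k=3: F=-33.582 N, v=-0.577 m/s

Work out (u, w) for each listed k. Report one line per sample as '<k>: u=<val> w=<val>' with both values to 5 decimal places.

0: u=28.73239 w=-25.94352
1: u=-34.95916 w=37.04502
2: u=8.41022 w=-10.64507
3: u=-30.74706 w=30.11027

k=0: b·v=0.609×2.527=1.53894; √(2b)=1.10363; u=(1.53894+30.171)/1.10363=28.73239, w=(1.53894−30.171)/1.10363=-25.94352
k=1: b·v=0.609×1.89=1.15101; √(2b)=1.10363; u=(1.15101+(-39.733))/1.10363=-34.95916, w=(1.15101−(-39.733))/1.10363=37.04502
k=2: b·v=0.609×(-2.025)=-1.23323; √(2b)=1.10363; u=(-1.23323+10.515)/1.10363=8.41022, w=(-1.23323−10.515)/1.10363=-10.64507
k=3: b·v=0.609×(-0.577)=-0.35139; √(2b)=1.10363; u=(-0.35139+(-33.582))/1.10363=-30.74706, w=(-0.35139−(-33.582))/1.10363=30.11027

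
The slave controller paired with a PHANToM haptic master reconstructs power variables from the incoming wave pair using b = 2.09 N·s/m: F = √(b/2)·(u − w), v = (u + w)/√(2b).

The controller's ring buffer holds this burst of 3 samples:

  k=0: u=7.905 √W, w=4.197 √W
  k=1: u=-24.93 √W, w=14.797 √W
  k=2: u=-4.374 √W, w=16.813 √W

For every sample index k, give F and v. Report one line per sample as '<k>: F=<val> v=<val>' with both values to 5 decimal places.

k=0: u−w=3.70800, u+w=12.10200; √(b/2)=1.02225, √(2b)=2.04450; F=1.02225×3.708=3.79051, v=12.10200/2.04450=5.91928
k=1: u−w=-39.72700, u+w=-10.13300; √(b/2)=1.02225, √(2b)=2.04450; F=1.02225×(-39.727)=-40.61102, v=-10.13300/2.04450=-4.95621
k=2: u−w=-21.18700, u+w=12.43900; √(b/2)=1.02225, √(2b)=2.04450; F=1.02225×(-21.187)=-21.65846, v=12.43900/2.04450=6.08411

0: F=3.79051 v=5.91928
1: F=-40.61102 v=-4.95621
2: F=-21.65846 v=6.08411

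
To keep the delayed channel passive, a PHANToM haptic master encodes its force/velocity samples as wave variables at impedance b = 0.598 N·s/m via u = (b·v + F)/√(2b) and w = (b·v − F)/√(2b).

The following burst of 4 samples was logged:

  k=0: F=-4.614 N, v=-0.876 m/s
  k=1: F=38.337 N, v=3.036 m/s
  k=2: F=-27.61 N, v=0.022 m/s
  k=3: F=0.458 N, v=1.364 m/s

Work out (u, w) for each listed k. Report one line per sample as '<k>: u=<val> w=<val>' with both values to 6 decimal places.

0: u=-4.698029 w=3.740019
1: u=36.715319 w=-33.395095
2: u=-25.234449 w=25.258509
3: u=1.164641 w=0.327054

k=0: b·v=0.598×(-0.876)=-0.523848; √(2b)=1.093618; u=(-0.523848+(-4.614))/1.093618=-4.698029, w=(-0.523848−(-4.614))/1.093618=3.740019
k=1: b·v=0.598×3.036=1.815528; √(2b)=1.093618; u=(1.815528+38.337)/1.093618=36.715319, w=(1.815528−38.337)/1.093618=-33.395095
k=2: b·v=0.598×0.022=0.013156; √(2b)=1.093618; u=(0.013156+(-27.61))/1.093618=-25.234449, w=(0.013156−(-27.61))/1.093618=25.258509
k=3: b·v=0.598×1.364=0.815672; √(2b)=1.093618; u=(0.815672+0.458)/1.093618=1.164641, w=(0.815672−0.458)/1.093618=0.327054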